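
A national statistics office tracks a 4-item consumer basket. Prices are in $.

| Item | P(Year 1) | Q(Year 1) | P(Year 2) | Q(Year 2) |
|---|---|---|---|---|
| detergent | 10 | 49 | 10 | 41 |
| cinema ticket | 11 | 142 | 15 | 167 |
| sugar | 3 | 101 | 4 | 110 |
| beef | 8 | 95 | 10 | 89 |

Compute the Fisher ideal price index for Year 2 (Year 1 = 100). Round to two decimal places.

Laspeyres component (base-period weights):
ΣP(Year 2)Q(Year 1) = 10×49 + 15×142 + 4×101 + 10×95 = 490 + 2130 + 404 + 950 = 3974
ΣP(Year 1)Q(Year 1) = 10×49 + 11×142 + 3×101 + 8×95 = 490 + 1562 + 303 + 760 = 3115
L = 3974 / 3115 × 100 = 127.5762
Paasche component (current-period weights):
ΣP(Year 2)Q(Year 2) = 10×41 + 15×167 + 4×110 + 10×89 = 410 + 2505 + 440 + 890 = 4245
ΣP(Year 1)Q(Year 2) = 10×41 + 11×167 + 3×110 + 8×89 = 410 + 1837 + 330 + 712 = 3289
P = 4245 / 3289 × 100 = 129.0666
Fisher = √(L × P) = √(127.5762 × 129.0666) = 128.3193

128.32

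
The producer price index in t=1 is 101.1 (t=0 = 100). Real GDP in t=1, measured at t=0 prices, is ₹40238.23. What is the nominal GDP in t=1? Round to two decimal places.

40680.85

Nominal = Real × (Index/100) = 40238.23 × (101.1/100)
        = 40238.23 × 1.011 = 40680.8505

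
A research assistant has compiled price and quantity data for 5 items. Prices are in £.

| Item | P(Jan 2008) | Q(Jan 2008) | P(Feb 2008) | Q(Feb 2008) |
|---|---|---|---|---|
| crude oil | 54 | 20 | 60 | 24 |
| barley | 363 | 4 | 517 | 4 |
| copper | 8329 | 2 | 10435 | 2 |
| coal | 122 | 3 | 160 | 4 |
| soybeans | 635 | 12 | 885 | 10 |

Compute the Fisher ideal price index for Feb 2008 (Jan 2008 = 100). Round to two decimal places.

Laspeyres component (base-period weights):
ΣP(Feb 2008)Q(Jan 2008) = 60×20 + 517×4 + 10435×2 + 160×3 + 885×12 = 1200 + 2068 + 20870 + 480 + 10620 = 35238
ΣP(Jan 2008)Q(Jan 2008) = 54×20 + 363×4 + 8329×2 + 122×3 + 635×12 = 1080 + 1452 + 16658 + 366 + 7620 = 27176
L = 35238 / 27176 × 100 = 129.6659
Paasche component (current-period weights):
ΣP(Feb 2008)Q(Feb 2008) = 60×24 + 517×4 + 10435×2 + 160×4 + 885×10 = 1440 + 2068 + 20870 + 640 + 8850 = 33868
ΣP(Jan 2008)Q(Feb 2008) = 54×24 + 363×4 + 8329×2 + 122×4 + 635×10 = 1296 + 1452 + 16658 + 488 + 6350 = 26244
P = 33868 / 26244 × 100 = 129.0504
Fisher = √(L × P) = √(129.6659 × 129.0504) = 129.3578

129.36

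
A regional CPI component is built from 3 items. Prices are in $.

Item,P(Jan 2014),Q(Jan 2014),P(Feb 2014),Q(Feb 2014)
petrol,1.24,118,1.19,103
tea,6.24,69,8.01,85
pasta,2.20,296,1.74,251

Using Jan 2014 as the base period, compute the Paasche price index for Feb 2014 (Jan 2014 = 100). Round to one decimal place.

Paasche price index uses current-period quantities as weights.
ΣP(Feb 2014)·Q(Feb 2014) = 1.19×103 + 8.01×85 + 1.74×251 = 122.57 + 680.85 + 436.74 = 1240.16
ΣP(Jan 2014)·Q(Feb 2014) = 1.24×103 + 6.24×85 + 2.20×251 = 127.72 + 530.4 + 552.2 = 1210.32
Index = 1240.16 / 1210.32 × 100 = 102.4655

102.5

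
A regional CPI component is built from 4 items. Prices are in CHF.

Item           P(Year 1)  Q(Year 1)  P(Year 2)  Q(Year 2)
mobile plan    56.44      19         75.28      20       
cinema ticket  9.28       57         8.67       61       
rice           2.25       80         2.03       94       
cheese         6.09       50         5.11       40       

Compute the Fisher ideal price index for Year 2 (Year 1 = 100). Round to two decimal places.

112.66

Laspeyres component (base-period weights):
ΣP(Year 2)Q(Year 1) = 75.28×19 + 8.67×57 + 2.03×80 + 5.11×50 = 1430.32 + 494.19 + 162.4 + 255.5 = 2342.41
ΣP(Year 1)Q(Year 1) = 56.44×19 + 9.28×57 + 2.25×80 + 6.09×50 = 1072.36 + 528.96 + 180 + 304.5 = 2085.82
L = 2342.41 / 2085.82 × 100 = 112.3016
Paasche component (current-period weights):
ΣP(Year 2)Q(Year 2) = 75.28×20 + 8.67×61 + 2.03×94 + 5.11×40 = 1505.6 + 528.87 + 190.82 + 204.4 = 2429.69
ΣP(Year 1)Q(Year 2) = 56.44×20 + 9.28×61 + 2.25×94 + 6.09×40 = 1128.8 + 566.08 + 211.5 + 243.6 = 2149.98
P = 2429.69 / 2149.98 × 100 = 113.0099
Fisher = √(L × P) = √(112.3016 × 113.0099) = 112.6552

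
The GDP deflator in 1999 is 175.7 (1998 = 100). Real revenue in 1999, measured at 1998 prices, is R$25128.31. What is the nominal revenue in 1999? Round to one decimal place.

Nominal = Real × (Index/100) = 25128.31 × (175.7/100)
        = 25128.31 × 1.757 = 44150.4407

44150.4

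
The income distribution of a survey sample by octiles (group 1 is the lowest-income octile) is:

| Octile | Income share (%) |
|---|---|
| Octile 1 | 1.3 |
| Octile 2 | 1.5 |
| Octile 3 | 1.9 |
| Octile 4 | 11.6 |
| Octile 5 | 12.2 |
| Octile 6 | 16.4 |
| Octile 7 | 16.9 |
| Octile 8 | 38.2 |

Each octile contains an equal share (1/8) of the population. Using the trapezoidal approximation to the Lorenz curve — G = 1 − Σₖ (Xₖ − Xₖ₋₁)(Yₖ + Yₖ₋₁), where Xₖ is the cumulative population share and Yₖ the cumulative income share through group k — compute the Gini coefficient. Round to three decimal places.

Cumulative income shares Yₖ: 0.0130, 0.0280, 0.0470, 0.1630, 0.2850, 0.4490, 0.6180, 1.0000
Σ (Xₖ−Xₖ₋₁)(Yₖ+Yₖ₋₁) = (1/8)(0.0130+0.0000) + (1/8)(0.0280+0.0130) + (1/8)(0.0470+0.0280) + (1/8)(0.1630+0.0470) + (1/8)(0.2850+0.1630) + (1/8)(0.4490+0.2850) + (1/8)(0.6180+0.4490) + (1/8)(1.0000+0.6180)
  = 0.0016 + 0.0051 + 0.0094 + 0.0262 + 0.0560 + 0.0917 + 0.1334 + 0.2022 = 0.5257
G = 1 − 0.5257 = 0.4743

0.474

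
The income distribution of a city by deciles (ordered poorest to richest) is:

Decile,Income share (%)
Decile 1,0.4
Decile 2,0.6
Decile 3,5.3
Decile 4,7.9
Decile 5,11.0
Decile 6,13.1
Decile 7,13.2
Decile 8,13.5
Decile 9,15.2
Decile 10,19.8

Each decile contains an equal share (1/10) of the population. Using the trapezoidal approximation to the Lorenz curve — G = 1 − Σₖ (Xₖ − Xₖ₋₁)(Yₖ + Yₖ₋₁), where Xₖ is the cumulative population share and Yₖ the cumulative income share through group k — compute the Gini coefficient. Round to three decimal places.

Cumulative income shares Yₖ: 0.0040, 0.0100, 0.0630, 0.1420, 0.2520, 0.3830, 0.5150, 0.6500, 0.8020, 1.0000
Σ (Xₖ−Xₖ₋₁)(Yₖ+Yₖ₋₁) = (1/10)(0.0040+0.0000) + (1/10)(0.0100+0.0040) + (1/10)(0.0630+0.0100) + (1/10)(0.1420+0.0630) + (1/10)(0.2520+0.1420) + (1/10)(0.3830+0.2520) + (1/10)(0.5150+0.3830) + (1/10)(0.6500+0.5150) + (1/10)(0.8020+0.6500) + (1/10)(1.0000+0.8020)
  = 0.0004 + 0.0014 + 0.0073 + 0.0205 + 0.0394 + 0.0635 + 0.0898 + 0.1165 + 0.1452 + 0.1802 = 0.6642
G = 1 − 0.6642 = 0.3358

0.336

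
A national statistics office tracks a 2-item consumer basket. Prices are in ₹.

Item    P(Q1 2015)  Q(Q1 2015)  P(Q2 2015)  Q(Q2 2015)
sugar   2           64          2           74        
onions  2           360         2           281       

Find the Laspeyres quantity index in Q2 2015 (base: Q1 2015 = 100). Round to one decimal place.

Laspeyres quantity index uses base-period prices as weights.
ΣP(Q1 2015)·Q(Q2 2015) = 2×74 + 2×281 = 148 + 562 = 710
ΣP(Q1 2015)·Q(Q1 2015) = 2×64 + 2×360 = 128 + 720 = 848
Index = 710 / 848 × 100 = 83.7264

83.7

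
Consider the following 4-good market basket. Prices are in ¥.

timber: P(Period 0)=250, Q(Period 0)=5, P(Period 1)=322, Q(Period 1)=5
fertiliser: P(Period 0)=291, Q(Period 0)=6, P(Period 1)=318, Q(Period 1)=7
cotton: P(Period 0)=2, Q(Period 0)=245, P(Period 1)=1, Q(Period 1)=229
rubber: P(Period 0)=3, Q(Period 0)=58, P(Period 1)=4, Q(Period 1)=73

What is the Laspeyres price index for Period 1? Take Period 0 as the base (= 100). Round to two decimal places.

Laspeyres price index uses base-period quantities as weights.
ΣP(Period 1)·Q(Period 0) = 322×5 + 318×6 + 1×245 + 4×58 = 1610 + 1908 + 245 + 232 = 3995
ΣP(Period 0)·Q(Period 0) = 250×5 + 291×6 + 2×245 + 3×58 = 1250 + 1746 + 490 + 174 = 3660
Index = 3995 / 3660 × 100 = 109.1530

109.15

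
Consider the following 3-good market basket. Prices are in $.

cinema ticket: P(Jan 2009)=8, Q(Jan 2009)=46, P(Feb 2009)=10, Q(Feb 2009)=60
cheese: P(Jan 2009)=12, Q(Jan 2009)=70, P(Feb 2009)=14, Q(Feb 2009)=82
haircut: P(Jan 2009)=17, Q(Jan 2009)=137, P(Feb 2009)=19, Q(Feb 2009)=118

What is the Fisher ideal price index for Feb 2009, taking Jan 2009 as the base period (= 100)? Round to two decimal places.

Laspeyres component (base-period weights):
ΣP(Feb 2009)Q(Jan 2009) = 10×46 + 14×70 + 19×137 = 460 + 980 + 2603 = 4043
ΣP(Jan 2009)Q(Jan 2009) = 8×46 + 12×70 + 17×137 = 368 + 840 + 2329 = 3537
L = 4043 / 3537 × 100 = 114.3059
Paasche component (current-period weights):
ΣP(Feb 2009)Q(Feb 2009) = 10×60 + 14×82 + 19×118 = 600 + 1148 + 2242 = 3990
ΣP(Jan 2009)Q(Feb 2009) = 8×60 + 12×82 + 17×118 = 480 + 984 + 2006 = 3470
P = 3990 / 3470 × 100 = 114.9856
Fisher = √(L × P) = √(114.3059 × 114.9856) = 114.6452

114.65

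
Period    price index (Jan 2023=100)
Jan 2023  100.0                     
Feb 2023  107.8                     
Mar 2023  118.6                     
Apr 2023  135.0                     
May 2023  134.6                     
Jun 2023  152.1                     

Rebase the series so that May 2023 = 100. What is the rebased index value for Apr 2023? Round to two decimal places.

Rebased(Apr 2023) = 135.0 / 134.6 × 100 = 100.2972

100.30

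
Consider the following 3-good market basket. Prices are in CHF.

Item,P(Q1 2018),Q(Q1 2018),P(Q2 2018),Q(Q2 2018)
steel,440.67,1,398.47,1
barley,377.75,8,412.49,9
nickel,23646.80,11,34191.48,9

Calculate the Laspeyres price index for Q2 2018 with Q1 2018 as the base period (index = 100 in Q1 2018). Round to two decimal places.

Laspeyres price index uses base-period quantities as weights.
ΣP(Q2 2018)·Q(Q1 2018) = 398.47×1 + 412.49×8 + 34191.48×11 = 398.47 + 3299.92 + 376106.28 = 379804.67
ΣP(Q1 2018)·Q(Q1 2018) = 440.67×1 + 377.75×8 + 23646.80×11 = 440.67 + 3022 + 260114.8 = 263577.47
Index = 379804.67 / 263577.47 × 100 = 144.0960

144.10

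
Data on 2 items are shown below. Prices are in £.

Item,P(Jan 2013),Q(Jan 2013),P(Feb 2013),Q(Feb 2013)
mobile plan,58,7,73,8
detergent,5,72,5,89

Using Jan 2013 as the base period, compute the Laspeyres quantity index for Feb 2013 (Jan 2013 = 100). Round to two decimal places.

118.67

Laspeyres quantity index uses base-period prices as weights.
ΣP(Jan 2013)·Q(Feb 2013) = 58×8 + 5×89 = 464 + 445 = 909
ΣP(Jan 2013)·Q(Jan 2013) = 58×7 + 5×72 = 406 + 360 = 766
Index = 909 / 766 × 100 = 118.6684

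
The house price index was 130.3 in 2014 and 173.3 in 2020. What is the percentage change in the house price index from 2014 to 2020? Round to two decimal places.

33.00%

Change = (173.3 − 130.3) / 130.3 × 100
       = 43.0 / 130.3 × 100 = 33.0008%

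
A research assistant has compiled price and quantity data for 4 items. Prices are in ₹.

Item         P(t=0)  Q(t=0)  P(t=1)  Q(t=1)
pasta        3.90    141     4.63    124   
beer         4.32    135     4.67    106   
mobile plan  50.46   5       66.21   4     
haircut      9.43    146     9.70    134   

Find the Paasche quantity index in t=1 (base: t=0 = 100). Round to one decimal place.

86.9

Paasche quantity index uses current-period prices as weights.
ΣP(t=1)·Q(t=1) = 4.63×124 + 4.67×106 + 66.21×4 + 9.70×134 = 574.12 + 495.02 + 264.84 + 1299.8 = 2633.78
ΣP(t=1)·Q(t=0) = 4.63×141 + 4.67×135 + 66.21×5 + 9.70×146 = 652.83 + 630.45 + 331.05 + 1416.2 = 3030.53
Index = 2633.78 / 3030.53 × 100 = 86.9082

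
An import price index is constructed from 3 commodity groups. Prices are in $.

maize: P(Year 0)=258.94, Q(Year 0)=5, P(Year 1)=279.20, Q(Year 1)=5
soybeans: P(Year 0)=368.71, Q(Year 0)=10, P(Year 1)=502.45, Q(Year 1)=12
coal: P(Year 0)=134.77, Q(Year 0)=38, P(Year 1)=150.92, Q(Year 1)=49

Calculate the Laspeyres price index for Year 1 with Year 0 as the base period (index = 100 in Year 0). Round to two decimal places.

120.31

Laspeyres price index uses base-period quantities as weights.
ΣP(Year 1)·Q(Year 0) = 279.20×5 + 502.45×10 + 150.92×38 = 1396 + 5024.5 + 5734.96 = 12155.46
ΣP(Year 0)·Q(Year 0) = 258.94×5 + 368.71×10 + 134.77×38 = 1294.7 + 3687.1 + 5121.26 = 10103.06
Index = 12155.46 / 10103.06 × 100 = 120.3146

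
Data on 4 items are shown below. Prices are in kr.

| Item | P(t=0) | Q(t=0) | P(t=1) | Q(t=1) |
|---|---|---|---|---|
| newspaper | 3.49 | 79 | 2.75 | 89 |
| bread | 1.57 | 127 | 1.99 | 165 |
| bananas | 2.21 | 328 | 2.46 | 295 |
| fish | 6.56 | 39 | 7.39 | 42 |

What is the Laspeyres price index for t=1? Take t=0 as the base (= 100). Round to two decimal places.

Laspeyres price index uses base-period quantities as weights.
ΣP(t=1)·Q(t=0) = 2.75×79 + 1.99×127 + 2.46×328 + 7.39×39 = 217.25 + 252.73 + 806.88 + 288.21 = 1565.07
ΣP(t=0)·Q(t=0) = 3.49×79 + 1.57×127 + 2.21×328 + 6.56×39 = 275.71 + 199.39 + 724.88 + 255.84 = 1455.82
Index = 1565.07 / 1455.82 × 100 = 107.5044

107.50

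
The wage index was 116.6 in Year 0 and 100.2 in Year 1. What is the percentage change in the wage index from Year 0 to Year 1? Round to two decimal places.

Change = (100.2 − 116.6) / 116.6 × 100
       = -16.4 / 116.6 × 100 = -14.0652%

-14.07%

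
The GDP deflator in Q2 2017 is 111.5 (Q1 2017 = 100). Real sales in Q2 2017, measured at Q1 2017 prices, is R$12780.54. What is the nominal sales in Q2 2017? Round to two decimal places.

14250.30

Nominal = Real × (Index/100) = 12780.54 × (111.5/100)
        = 12780.54 × 1.115 = 14250.3021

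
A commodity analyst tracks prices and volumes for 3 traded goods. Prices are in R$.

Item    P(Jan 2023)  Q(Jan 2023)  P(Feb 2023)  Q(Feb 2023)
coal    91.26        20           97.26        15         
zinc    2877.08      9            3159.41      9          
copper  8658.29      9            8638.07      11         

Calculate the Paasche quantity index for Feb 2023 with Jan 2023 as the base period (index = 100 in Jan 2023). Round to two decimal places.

115.53

Paasche quantity index uses current-period prices as weights.
ΣP(Feb 2023)·Q(Feb 2023) = 97.26×15 + 3159.41×9 + 8638.07×11 = 1458.9 + 28434.69 + 95018.77 = 124912.36
ΣP(Feb 2023)·Q(Jan 2023) = 97.26×20 + 3159.41×9 + 8638.07×9 = 1945.2 + 28434.69 + 77742.63 = 108122.52
Index = 124912.36 / 108122.52 × 100 = 115.5285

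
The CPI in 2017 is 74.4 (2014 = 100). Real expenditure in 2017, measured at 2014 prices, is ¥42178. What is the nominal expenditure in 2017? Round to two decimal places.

31380.43

Nominal = Real × (Index/100) = 42178 × (74.4/100)
        = 42178 × 0.744 = 31380.4320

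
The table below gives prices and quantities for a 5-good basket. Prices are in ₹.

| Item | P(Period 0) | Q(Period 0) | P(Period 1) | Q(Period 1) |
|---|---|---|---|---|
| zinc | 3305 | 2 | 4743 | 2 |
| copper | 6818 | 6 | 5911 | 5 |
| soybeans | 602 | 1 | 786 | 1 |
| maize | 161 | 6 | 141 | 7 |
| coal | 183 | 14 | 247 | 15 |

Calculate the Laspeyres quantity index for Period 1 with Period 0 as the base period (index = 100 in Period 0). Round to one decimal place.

Laspeyres quantity index uses base-period prices as weights.
ΣP(Period 0)·Q(Period 1) = 3305×2 + 6818×5 + 602×1 + 161×7 + 183×15 = 6610 + 34090 + 602 + 1127 + 2745 = 45174
ΣP(Period 0)·Q(Period 0) = 3305×2 + 6818×6 + 602×1 + 161×6 + 183×14 = 6610 + 40908 + 602 + 966 + 2562 = 51648
Index = 45174 / 51648 × 100 = 87.4651

87.5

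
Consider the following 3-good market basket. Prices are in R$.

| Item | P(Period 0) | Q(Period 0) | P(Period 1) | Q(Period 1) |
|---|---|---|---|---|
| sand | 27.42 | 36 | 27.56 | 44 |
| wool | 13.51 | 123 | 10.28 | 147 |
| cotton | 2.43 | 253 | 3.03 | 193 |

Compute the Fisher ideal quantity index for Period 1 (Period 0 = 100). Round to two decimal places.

Laspeyres component (base-period weights):
ΣP(Period 0)Q(Period 1) = 27.42×44 + 13.51×147 + 2.43×193 = 1206.48 + 1985.97 + 468.99 = 3661.44
ΣP(Period 0)Q(Period 0) = 27.42×36 + 13.51×123 + 2.43×253 = 987.12 + 1661.73 + 614.79 = 3263.64
L = 3661.44 / 3263.64 × 100 = 112.1888
Paasche component (current-period weights):
ΣP(Period 1)Q(Period 1) = 27.56×44 + 10.28×147 + 3.03×193 = 1212.64 + 1511.16 + 584.79 = 3308.59
ΣP(Period 1)Q(Period 0) = 27.56×36 + 10.28×123 + 3.03×253 = 992.16 + 1264.44 + 766.59 = 3023.19
P = 3308.59 / 3023.19 × 100 = 109.4404
Fisher = √(L × P) = √(112.1888 × 109.4404) = 110.8061

110.81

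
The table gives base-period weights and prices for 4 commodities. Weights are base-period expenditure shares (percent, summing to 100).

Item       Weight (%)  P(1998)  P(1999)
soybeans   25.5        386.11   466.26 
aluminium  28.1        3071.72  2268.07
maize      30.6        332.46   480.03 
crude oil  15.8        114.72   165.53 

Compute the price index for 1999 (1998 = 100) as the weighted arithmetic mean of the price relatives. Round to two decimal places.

soybeans: 25.5 × (466.26/386.11) = 25.5 × 1.207583 = 30.7934
aluminium: 28.1 × (2268.07/3071.72) = 28.1 × 0.738371 = 20.7482
maize: 30.6 × (480.03/332.46) = 30.6 × 1.443873 = 44.1825
crude oil: 15.8 × (165.53/114.72) = 15.8 × 1.442904 = 22.7979
Index = Σ wᵢ·(p₁ᵢ/p₀ᵢ) = 30.7934 + 20.7482 + 44.1825 + 22.7979 = 118.5220

118.52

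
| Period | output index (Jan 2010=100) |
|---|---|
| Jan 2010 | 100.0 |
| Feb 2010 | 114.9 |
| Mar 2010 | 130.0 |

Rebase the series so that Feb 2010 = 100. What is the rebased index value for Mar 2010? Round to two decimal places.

Rebased(Mar 2010) = 130.0 / 114.9 × 100 = 113.1419

113.14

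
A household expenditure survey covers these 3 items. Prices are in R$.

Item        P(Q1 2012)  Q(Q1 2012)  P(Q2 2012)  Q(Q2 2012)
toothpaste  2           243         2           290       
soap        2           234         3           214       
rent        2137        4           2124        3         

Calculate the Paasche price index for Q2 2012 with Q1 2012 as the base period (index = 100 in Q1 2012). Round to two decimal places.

Paasche price index uses current-period quantities as weights.
ΣP(Q2 2012)·Q(Q2 2012) = 2×290 + 3×214 + 2124×3 = 580 + 642 + 6372 = 7594
ΣP(Q1 2012)·Q(Q2 2012) = 2×290 + 2×214 + 2137×3 = 580 + 428 + 6411 = 7419
Index = 7594 / 7419 × 100 = 102.3588

102.36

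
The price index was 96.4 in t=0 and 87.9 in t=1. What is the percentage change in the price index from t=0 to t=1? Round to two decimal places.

Change = (87.9 − 96.4) / 96.4 × 100
       = -8.5 / 96.4 × 100 = -8.8174%

-8.82%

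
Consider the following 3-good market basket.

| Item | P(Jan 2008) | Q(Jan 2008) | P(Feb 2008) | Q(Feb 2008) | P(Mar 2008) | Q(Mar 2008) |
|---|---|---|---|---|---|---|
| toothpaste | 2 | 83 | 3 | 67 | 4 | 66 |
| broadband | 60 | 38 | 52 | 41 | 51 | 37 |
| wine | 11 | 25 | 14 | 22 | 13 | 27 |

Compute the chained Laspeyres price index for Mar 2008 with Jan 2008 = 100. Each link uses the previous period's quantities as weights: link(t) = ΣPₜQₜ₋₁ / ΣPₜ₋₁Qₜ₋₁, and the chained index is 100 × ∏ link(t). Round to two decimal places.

94.78

Link Jan 2008→Feb 2008:
ΣP(Feb 2008)Q(Jan 2008) = 3×83 + 52×38 + 14×25 = 249 + 1976 + 350 = 2575
ΣP(Jan 2008)Q(Jan 2008) = 2×83 + 60×38 + 11×25 = 166 + 2280 + 275 = 2721
link = 2575/2721 = 0.946343
Link Feb 2008→Mar 2008:
ΣP(Mar 2008)Q(Feb 2008) = 4×67 + 51×41 + 13×22 = 268 + 2091 + 286 = 2645
ΣP(Feb 2008)Q(Feb 2008) = 3×67 + 52×41 + 14×22 = 201 + 2132 + 308 = 2641
link = 2645/2641 = 1.001515
Chained index = 100 × 0.946343 × 1.001515 = 94.7777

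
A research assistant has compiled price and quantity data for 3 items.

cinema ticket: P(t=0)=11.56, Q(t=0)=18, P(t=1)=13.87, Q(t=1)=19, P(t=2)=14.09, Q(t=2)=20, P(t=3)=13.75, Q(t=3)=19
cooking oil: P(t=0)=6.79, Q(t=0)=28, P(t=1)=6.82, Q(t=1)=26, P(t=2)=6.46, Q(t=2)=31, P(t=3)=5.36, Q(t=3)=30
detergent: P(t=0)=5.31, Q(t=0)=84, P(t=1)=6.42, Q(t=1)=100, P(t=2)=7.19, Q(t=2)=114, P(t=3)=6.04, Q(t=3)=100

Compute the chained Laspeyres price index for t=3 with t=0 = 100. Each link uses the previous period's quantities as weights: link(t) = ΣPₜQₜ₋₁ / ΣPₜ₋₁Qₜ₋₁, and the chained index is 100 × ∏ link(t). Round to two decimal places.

107.41

Link t=0→t=1:
ΣP(t=1)Q(t=0) = 13.87×18 + 6.82×28 + 6.42×84 = 249.66 + 190.96 + 539.28 = 979.9
ΣP(t=0)Q(t=0) = 11.56×18 + 6.79×28 + 5.31×84 = 208.08 + 190.12 + 446.04 = 844.24
link = 979.9/844.24 = 1.160689
Link t=1→t=2:
ΣP(t=2)Q(t=1) = 14.09×19 + 6.46×26 + 7.19×100 = 267.71 + 167.96 + 719 = 1154.67
ΣP(t=1)Q(t=1) = 13.87×19 + 6.82×26 + 6.42×100 = 263.53 + 177.32 + 642 = 1082.85
link = 1154.67/1082.85 = 1.066325
Link t=2→t=3:
ΣP(t=3)Q(t=2) = 13.75×20 + 5.36×31 + 6.04×114 = 275 + 166.16 + 688.56 = 1129.72
ΣP(t=2)Q(t=2) = 14.09×20 + 6.46×31 + 7.19×114 = 281.8 + 200.26 + 819.66 = 1301.72
link = 1129.72/1301.72 = 0.867867
Chained index = 100 × 1.160689 × 1.066325 × 0.867867 = 107.4134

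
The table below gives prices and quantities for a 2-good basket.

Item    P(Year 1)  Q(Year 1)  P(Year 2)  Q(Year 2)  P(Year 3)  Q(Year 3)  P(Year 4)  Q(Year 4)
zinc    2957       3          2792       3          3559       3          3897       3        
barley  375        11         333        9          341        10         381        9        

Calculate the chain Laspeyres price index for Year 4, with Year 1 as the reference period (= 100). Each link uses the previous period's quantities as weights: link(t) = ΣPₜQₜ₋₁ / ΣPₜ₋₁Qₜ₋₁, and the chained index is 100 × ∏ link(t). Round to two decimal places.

123.20

Link Year 1→Year 2:
ΣP(Year 2)Q(Year 1) = 2792×3 + 333×11 = 8376 + 3663 = 12039
ΣP(Year 1)Q(Year 1) = 2957×3 + 375×11 = 8871 + 4125 = 12996
link = 12039/12996 = 0.926362
Link Year 2→Year 3:
ΣP(Year 3)Q(Year 2) = 3559×3 + 341×9 = 10677 + 3069 = 13746
ΣP(Year 2)Q(Year 2) = 2792×3 + 333×9 = 8376 + 2997 = 11373
link = 13746/11373 = 1.208652
Link Year 3→Year 4:
ΣP(Year 4)Q(Year 3) = 3897×3 + 381×10 = 11691 + 3810 = 15501
ΣP(Year 3)Q(Year 3) = 3559×3 + 341×10 = 10677 + 3410 = 14087
link = 15501/14087 = 1.100376
Chained index = 100 × 0.926362 × 1.208652 × 1.100376 = 123.2035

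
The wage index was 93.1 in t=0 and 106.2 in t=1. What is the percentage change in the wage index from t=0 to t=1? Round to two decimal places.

Change = (106.2 − 93.1) / 93.1 × 100
       = 13.1 / 93.1 × 100 = 14.0709%

14.07%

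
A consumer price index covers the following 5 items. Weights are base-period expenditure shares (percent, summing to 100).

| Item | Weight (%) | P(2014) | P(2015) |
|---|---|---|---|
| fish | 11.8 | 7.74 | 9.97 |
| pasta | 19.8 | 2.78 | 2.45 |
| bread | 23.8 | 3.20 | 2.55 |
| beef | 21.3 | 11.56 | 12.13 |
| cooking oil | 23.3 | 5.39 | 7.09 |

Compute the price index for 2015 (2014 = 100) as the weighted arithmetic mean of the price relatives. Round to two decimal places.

fish: 11.8 × (9.97/7.74) = 11.8 × 1.288114 = 15.1997
pasta: 19.8 × (2.45/2.78) = 19.8 × 0.881295 = 17.4496
bread: 23.8 × (2.55/3.20) = 23.8 × 0.796875 = 18.9656
beef: 21.3 × (12.13/11.56) = 21.3 × 1.049308 = 22.3503
cooking oil: 23.3 × (7.09/5.39) = 23.3 × 1.315399 = 30.6488
Index = Σ wᵢ·(p₁ᵢ/p₀ᵢ) = 15.1997 + 17.4496 + 18.9656 + 22.3503 + 30.6488 = 104.6141

104.61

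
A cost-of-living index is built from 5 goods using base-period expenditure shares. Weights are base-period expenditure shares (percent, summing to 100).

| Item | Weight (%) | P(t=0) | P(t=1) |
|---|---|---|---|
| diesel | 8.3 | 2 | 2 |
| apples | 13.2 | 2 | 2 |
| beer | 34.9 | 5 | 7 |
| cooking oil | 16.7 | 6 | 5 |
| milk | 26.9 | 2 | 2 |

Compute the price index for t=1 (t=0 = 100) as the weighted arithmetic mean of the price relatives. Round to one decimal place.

111.2

diesel: 8.3 × (2/2) = 8.3 × 1.000000 = 8.3000
apples: 13.2 × (2/2) = 13.2 × 1.000000 = 13.2000
beer: 34.9 × (7/5) = 34.9 × 1.400000 = 48.8600
cooking oil: 16.7 × (5/6) = 16.7 × 0.833333 = 13.9167
milk: 26.9 × (2/2) = 26.9 × 1.000000 = 26.9000
Index = Σ wᵢ·(p₁ᵢ/p₀ᵢ) = 8.3000 + 13.2000 + 48.8600 + 13.9167 + 26.9000 = 111.1767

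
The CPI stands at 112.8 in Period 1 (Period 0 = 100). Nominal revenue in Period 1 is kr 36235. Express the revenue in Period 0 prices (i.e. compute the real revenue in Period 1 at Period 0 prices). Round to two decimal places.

Real = Nominal ÷ (Index/100) = 36235 ÷ (112.8/100)
     = 36235 ÷ 1.128 = 32123.2270

32123.23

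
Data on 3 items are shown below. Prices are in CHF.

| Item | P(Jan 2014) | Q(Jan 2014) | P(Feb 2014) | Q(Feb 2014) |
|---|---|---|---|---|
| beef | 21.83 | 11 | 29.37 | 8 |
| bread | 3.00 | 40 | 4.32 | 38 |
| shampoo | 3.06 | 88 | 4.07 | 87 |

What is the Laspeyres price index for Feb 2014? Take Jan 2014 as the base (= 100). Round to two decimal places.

135.69

Laspeyres price index uses base-period quantities as weights.
ΣP(Feb 2014)·Q(Jan 2014) = 29.37×11 + 4.32×40 + 4.07×88 = 323.07 + 172.8 + 358.16 = 854.03
ΣP(Jan 2014)·Q(Jan 2014) = 21.83×11 + 3.00×40 + 3.06×88 = 240.13 + 120 + 269.28 = 629.41
Index = 854.03 / 629.41 × 100 = 135.6874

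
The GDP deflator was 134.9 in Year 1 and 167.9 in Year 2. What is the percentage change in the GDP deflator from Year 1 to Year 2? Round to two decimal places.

24.46%

Change = (167.9 − 134.9) / 134.9 × 100
       = 33.0 / 134.9 × 100 = 24.4626%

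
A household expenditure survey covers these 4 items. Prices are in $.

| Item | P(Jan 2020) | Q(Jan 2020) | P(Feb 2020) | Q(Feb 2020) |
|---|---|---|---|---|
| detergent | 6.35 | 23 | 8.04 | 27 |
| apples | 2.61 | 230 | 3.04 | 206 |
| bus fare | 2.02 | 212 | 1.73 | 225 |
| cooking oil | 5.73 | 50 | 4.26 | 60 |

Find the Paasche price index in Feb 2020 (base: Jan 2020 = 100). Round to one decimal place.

Paasche price index uses current-period quantities as weights.
ΣP(Feb 2020)·Q(Feb 2020) = 8.04×27 + 3.04×206 + 1.73×225 + 4.26×60 = 217.08 + 626.24 + 389.25 + 255.6 = 1488.17
ΣP(Jan 2020)·Q(Feb 2020) = 6.35×27 + 2.61×206 + 2.02×225 + 5.73×60 = 171.45 + 537.66 + 454.5 + 343.8 = 1507.41
Index = 1488.17 / 1507.41 × 100 = 98.7236

98.7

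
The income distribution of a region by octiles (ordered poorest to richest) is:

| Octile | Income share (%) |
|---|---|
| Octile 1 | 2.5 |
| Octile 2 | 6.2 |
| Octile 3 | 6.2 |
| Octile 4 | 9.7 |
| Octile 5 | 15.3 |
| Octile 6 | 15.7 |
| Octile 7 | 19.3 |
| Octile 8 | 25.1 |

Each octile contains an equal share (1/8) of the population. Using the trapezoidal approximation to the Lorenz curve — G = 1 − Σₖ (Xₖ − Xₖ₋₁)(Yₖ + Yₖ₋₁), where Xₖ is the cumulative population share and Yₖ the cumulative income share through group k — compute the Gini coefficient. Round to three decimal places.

0.322

Cumulative income shares Yₖ: 0.0250, 0.0870, 0.1490, 0.2460, 0.3990, 0.5560, 0.7490, 1.0000
Σ (Xₖ−Xₖ₋₁)(Yₖ+Yₖ₋₁) = (1/8)(0.0250+0.0000) + (1/8)(0.0870+0.0250) + (1/8)(0.1490+0.0870) + (1/8)(0.2460+0.1490) + (1/8)(0.3990+0.2460) + (1/8)(0.5560+0.3990) + (1/8)(0.7490+0.5560) + (1/8)(1.0000+0.7490)
  = 0.0031 + 0.0140 + 0.0295 + 0.0494 + 0.0806 + 0.1194 + 0.1631 + 0.2186 = 0.6778
G = 1 − 0.6778 = 0.3222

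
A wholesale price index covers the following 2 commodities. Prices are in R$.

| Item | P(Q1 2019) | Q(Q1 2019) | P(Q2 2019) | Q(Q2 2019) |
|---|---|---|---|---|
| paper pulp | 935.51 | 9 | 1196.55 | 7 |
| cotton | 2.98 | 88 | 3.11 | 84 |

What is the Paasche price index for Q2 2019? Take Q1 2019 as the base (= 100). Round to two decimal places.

Paasche price index uses current-period quantities as weights.
ΣP(Q2 2019)·Q(Q2 2019) = 1196.55×7 + 3.11×84 = 8375.85 + 261.24 = 8637.09
ΣP(Q1 2019)·Q(Q2 2019) = 935.51×7 + 2.98×84 = 6548.57 + 250.32 = 6798.89
Index = 8637.09 / 6798.89 × 100 = 127.0368

127.04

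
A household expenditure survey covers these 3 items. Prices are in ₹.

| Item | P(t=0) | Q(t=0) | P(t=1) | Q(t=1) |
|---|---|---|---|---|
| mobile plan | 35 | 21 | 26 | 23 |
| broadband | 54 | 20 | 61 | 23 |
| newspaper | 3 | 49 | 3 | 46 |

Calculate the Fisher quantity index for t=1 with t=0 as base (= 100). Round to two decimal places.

Laspeyres component (base-period weights):
ΣP(t=0)Q(t=1) = 35×23 + 54×23 + 3×46 = 805 + 1242 + 138 = 2185
ΣP(t=0)Q(t=0) = 35×21 + 54×20 + 3×49 = 735 + 1080 + 147 = 1962
L = 2185 / 1962 × 100 = 111.3660
Paasche component (current-period weights):
ΣP(t=1)Q(t=1) = 26×23 + 61×23 + 3×46 = 598 + 1403 + 138 = 2139
ΣP(t=1)Q(t=0) = 26×21 + 61×20 + 3×49 = 546 + 1220 + 147 = 1913
P = 2139 / 1913 × 100 = 111.8139
Fisher = √(L × P) = √(111.3660 × 111.8139) = 111.5897

111.59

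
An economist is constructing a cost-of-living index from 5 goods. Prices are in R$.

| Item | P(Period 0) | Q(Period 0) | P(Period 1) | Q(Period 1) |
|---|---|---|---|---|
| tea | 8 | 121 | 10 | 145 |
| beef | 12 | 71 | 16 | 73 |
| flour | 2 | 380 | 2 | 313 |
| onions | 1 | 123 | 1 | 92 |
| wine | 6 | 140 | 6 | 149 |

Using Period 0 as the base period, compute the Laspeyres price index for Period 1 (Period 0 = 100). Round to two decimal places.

Laspeyres price index uses base-period quantities as weights.
ΣP(Period 1)·Q(Period 0) = 10×121 + 16×71 + 2×380 + 1×123 + 6×140 = 1210 + 1136 + 760 + 123 + 840 = 4069
ΣP(Period 0)·Q(Period 0) = 8×121 + 12×71 + 2×380 + 1×123 + 6×140 = 968 + 852 + 760 + 123 + 840 = 3543
Index = 4069 / 3543 × 100 = 114.8462

114.85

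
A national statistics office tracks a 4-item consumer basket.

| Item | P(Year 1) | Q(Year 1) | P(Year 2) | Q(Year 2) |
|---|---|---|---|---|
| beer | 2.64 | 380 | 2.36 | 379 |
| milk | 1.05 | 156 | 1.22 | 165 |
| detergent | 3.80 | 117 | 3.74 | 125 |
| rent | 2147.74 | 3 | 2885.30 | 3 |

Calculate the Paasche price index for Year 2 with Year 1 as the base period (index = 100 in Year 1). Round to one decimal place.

126.3

Paasche price index uses current-period quantities as weights.
ΣP(Year 2)·Q(Year 2) = 2.36×379 + 1.22×165 + 3.74×125 + 2885.30×3 = 894.44 + 201.3 + 467.5 + 8655.9 = 10219.14
ΣP(Year 1)·Q(Year 2) = 2.64×379 + 1.05×165 + 3.80×125 + 2147.74×3 = 1000.56 + 173.25 + 475 + 6443.22 = 8092.03
Index = 10219.14 / 8092.03 × 100 = 126.2865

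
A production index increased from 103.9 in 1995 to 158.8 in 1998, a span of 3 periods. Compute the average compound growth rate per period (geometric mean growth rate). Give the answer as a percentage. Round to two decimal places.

15.19%

Growth factor = (158.8/103.9)^(1/3) = (1.528393)^(1/3) = 1.151892
Growth rate = 1.151892 − 1 = 0.151892 = 15.1892%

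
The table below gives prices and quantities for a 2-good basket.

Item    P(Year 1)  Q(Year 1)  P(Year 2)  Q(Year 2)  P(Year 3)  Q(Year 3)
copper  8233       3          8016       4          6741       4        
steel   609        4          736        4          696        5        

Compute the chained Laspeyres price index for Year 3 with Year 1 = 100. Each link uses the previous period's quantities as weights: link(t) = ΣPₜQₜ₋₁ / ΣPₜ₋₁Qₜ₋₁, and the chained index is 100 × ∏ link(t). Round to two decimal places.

Link Year 1→Year 2:
ΣP(Year 2)Q(Year 1) = 8016×3 + 736×4 = 24048 + 2944 = 26992
ΣP(Year 1)Q(Year 1) = 8233×3 + 609×4 = 24699 + 2436 = 27135
link = 26992/27135 = 0.994730
Link Year 2→Year 3:
ΣP(Year 3)Q(Year 2) = 6741×4 + 696×4 = 26964 + 2784 = 29748
ΣP(Year 2)Q(Year 2) = 8016×4 + 736×4 = 32064 + 2944 = 35008
link = 29748/35008 = 0.849749
Chained index = 100 × 0.994730 × 0.849749 = 84.5270

84.53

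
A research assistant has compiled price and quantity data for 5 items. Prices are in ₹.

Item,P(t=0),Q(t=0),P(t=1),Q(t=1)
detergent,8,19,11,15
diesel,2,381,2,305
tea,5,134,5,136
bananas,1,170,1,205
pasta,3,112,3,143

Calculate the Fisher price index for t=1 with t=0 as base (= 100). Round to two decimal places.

102.46

Laspeyres component (base-period weights):
ΣP(t=1)Q(t=0) = 11×19 + 2×381 + 5×134 + 1×170 + 3×112 = 209 + 762 + 670 + 170 + 336 = 2147
ΣP(t=0)Q(t=0) = 8×19 + 2×381 + 5×134 + 1×170 + 3×112 = 152 + 762 + 670 + 170 + 336 = 2090
L = 2147 / 2090 × 100 = 102.7273
Paasche component (current-period weights):
ΣP(t=1)Q(t=1) = 11×15 + 2×305 + 5×136 + 1×205 + 3×143 = 165 + 610 + 680 + 205 + 429 = 2089
ΣP(t=0)Q(t=1) = 8×15 + 2×305 + 5×136 + 1×205 + 3×143 = 120 + 610 + 680 + 205 + 429 = 2044
P = 2089 / 2044 × 100 = 102.2016
Fisher = √(L × P) = √(102.7273 × 102.2016) = 102.4641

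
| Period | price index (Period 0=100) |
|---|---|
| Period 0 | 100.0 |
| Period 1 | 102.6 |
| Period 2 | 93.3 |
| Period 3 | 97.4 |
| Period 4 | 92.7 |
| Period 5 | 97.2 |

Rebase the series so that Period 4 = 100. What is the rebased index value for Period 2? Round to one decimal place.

Rebased(Period 2) = 93.3 / 92.7 × 100 = 100.6472

100.6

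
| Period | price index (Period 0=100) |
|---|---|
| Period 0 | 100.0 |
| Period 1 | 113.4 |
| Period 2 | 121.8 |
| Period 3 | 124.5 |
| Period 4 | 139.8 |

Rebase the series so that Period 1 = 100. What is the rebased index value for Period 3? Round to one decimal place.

Rebased(Period 3) = 124.5 / 113.4 × 100 = 109.7884

109.8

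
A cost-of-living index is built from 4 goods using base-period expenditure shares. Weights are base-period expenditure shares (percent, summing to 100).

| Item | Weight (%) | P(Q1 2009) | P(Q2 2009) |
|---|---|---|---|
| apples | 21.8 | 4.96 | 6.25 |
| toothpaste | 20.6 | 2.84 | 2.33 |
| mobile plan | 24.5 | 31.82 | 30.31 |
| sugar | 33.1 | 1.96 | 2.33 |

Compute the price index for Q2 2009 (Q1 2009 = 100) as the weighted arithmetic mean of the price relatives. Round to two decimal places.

apples: 21.8 × (6.25/4.96) = 21.8 × 1.260081 = 27.4698
toothpaste: 20.6 × (2.33/2.84) = 20.6 × 0.820423 = 16.9007
mobile plan: 24.5 × (30.31/31.82) = 24.5 × 0.952546 = 23.3374
sugar: 33.1 × (2.33/1.96) = 33.1 × 1.188776 = 39.3485
Index = Σ wᵢ·(p₁ᵢ/p₀ᵢ) = 27.4698 + 16.9007 + 23.3374 + 39.3485 = 107.0563

107.06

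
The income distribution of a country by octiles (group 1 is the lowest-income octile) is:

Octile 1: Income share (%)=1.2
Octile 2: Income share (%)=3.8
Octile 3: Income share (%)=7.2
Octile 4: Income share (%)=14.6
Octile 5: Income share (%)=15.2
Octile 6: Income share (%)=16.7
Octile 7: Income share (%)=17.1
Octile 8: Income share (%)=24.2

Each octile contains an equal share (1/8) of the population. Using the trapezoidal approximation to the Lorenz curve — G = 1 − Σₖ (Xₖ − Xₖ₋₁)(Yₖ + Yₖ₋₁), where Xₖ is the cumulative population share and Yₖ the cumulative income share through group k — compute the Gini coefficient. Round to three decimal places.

0.321

Cumulative income shares Yₖ: 0.0120, 0.0500, 0.1220, 0.2680, 0.4200, 0.5870, 0.7580, 1.0000
Σ (Xₖ−Xₖ₋₁)(Yₖ+Yₖ₋₁) = (1/8)(0.0120+0.0000) + (1/8)(0.0500+0.0120) + (1/8)(0.1220+0.0500) + (1/8)(0.2680+0.1220) + (1/8)(0.4200+0.2680) + (1/8)(0.5870+0.4200) + (1/8)(0.7580+0.5870) + (1/8)(1.0000+0.7580)
  = 0.0015 + 0.0077 + 0.0215 + 0.0488 + 0.0860 + 0.1259 + 0.1681 + 0.2198 = 0.6793
G = 1 − 0.6793 = 0.3207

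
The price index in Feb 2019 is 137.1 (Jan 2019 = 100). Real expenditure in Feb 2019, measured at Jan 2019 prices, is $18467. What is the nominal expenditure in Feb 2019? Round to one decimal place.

Nominal = Real × (Index/100) = 18467 × (137.1/100)
        = 18467 × 1.371 = 25318.2570

25318.3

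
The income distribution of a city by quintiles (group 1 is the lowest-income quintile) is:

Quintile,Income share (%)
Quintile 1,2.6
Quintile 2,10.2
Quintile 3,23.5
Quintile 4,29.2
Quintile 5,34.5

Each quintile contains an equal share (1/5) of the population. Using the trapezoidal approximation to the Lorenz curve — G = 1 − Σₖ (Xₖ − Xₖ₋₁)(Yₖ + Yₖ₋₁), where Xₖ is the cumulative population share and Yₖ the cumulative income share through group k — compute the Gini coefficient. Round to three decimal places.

0.331

Cumulative income shares Yₖ: 0.0260, 0.1280, 0.3630, 0.6550, 1.0000
Σ (Xₖ−Xₖ₋₁)(Yₖ+Yₖ₋₁) = (1/5)(0.0260+0.0000) + (1/5)(0.1280+0.0260) + (1/5)(0.3630+0.1280) + (1/5)(0.6550+0.3630) + (1/5)(1.0000+0.6550)
  = 0.0052 + 0.0308 + 0.0982 + 0.2036 + 0.3310 = 0.6688
G = 1 − 0.6688 = 0.3312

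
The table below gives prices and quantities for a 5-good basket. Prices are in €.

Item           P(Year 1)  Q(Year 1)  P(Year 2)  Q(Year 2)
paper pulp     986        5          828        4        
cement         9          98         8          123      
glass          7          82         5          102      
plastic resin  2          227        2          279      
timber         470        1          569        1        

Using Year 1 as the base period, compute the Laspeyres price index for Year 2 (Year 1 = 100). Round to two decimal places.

Laspeyres price index uses base-period quantities as weights.
ΣP(Year 2)·Q(Year 1) = 828×5 + 8×98 + 5×82 + 2×227 + 569×1 = 4140 + 784 + 410 + 454 + 569 = 6357
ΣP(Year 1)·Q(Year 1) = 986×5 + 9×98 + 7×82 + 2×227 + 470×1 = 4930 + 882 + 574 + 454 + 470 = 7310
Index = 6357 / 7310 × 100 = 86.9631

86.96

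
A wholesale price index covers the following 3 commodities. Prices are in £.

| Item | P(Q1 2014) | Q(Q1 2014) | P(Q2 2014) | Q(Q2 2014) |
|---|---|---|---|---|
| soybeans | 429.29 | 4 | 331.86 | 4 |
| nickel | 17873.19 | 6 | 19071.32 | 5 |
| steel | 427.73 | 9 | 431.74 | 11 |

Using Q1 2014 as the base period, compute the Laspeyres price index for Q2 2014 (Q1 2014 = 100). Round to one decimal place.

Laspeyres price index uses base-period quantities as weights.
ΣP(Q2 2014)·Q(Q1 2014) = 331.86×4 + 19071.32×6 + 431.74×9 = 1327.44 + 114427.92 + 3885.66 = 119641.02
ΣP(Q1 2014)·Q(Q1 2014) = 429.29×4 + 17873.19×6 + 427.73×9 = 1717.16 + 107239.14 + 3849.57 = 112805.87
Index = 119641.02 / 112805.87 × 100 = 106.0592

106.1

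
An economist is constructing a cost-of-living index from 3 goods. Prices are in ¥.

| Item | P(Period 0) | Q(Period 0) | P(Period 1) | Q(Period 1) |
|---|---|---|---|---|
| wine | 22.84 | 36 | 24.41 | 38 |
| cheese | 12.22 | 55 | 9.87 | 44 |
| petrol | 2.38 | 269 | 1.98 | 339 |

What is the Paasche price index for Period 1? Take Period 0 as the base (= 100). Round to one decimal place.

91.9

Paasche price index uses current-period quantities as weights.
ΣP(Period 1)·Q(Period 1) = 24.41×38 + 9.87×44 + 1.98×339 = 927.58 + 434.28 + 671.22 = 2033.08
ΣP(Period 0)·Q(Period 1) = 22.84×38 + 12.22×44 + 2.38×339 = 867.92 + 537.68 + 806.82 = 2212.42
Index = 2033.08 / 2212.42 × 100 = 91.8939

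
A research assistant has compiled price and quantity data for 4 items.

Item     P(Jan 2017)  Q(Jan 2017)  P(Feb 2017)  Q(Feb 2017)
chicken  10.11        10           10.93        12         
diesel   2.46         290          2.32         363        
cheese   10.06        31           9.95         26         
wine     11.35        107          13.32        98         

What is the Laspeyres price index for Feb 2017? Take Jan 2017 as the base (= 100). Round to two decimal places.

107.48

Laspeyres price index uses base-period quantities as weights.
ΣP(Feb 2017)·Q(Jan 2017) = 10.93×10 + 2.32×290 + 9.95×31 + 13.32×107 = 109.3 + 672.8 + 308.45 + 1425.24 = 2515.79
ΣP(Jan 2017)·Q(Jan 2017) = 10.11×10 + 2.46×290 + 10.06×31 + 11.35×107 = 101.1 + 713.4 + 311.86 + 1214.45 = 2340.81
Index = 2515.79 / 2340.81 × 100 = 107.4752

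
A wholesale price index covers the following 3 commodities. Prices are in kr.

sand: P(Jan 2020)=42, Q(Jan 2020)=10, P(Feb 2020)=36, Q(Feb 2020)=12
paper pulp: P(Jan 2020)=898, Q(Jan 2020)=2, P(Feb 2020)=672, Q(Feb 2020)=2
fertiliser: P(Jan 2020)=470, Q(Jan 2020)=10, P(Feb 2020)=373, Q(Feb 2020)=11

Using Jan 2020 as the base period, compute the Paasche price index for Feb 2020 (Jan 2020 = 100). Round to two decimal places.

Paasche price index uses current-period quantities as weights.
ΣP(Feb 2020)·Q(Feb 2020) = 36×12 + 672×2 + 373×11 = 432 + 1344 + 4103 = 5879
ΣP(Jan 2020)·Q(Feb 2020) = 42×12 + 898×2 + 470×11 = 504 + 1796 + 5170 = 7470
Index = 5879 / 7470 × 100 = 78.7015

78.70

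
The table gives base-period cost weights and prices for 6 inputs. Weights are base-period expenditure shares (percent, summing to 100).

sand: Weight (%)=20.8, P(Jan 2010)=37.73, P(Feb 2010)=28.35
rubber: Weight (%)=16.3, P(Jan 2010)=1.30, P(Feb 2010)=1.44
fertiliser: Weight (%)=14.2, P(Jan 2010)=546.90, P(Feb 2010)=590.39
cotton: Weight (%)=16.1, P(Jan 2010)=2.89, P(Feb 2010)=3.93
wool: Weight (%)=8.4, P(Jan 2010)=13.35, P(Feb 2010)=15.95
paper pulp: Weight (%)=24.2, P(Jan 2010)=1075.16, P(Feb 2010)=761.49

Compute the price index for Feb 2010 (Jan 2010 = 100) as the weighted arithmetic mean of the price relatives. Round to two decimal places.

sand: 20.8 × (28.35/37.73) = 20.8 × 0.751391 = 15.6289
rubber: 16.3 × (1.44/1.30) = 16.3 × 1.107692 = 18.0554
fertiliser: 14.2 × (590.39/546.90) = 14.2 × 1.079521 = 15.3292
cotton: 16.1 × (3.93/2.89) = 16.1 × 1.359862 = 21.8938
wool: 8.4 × (15.95/13.35) = 8.4 × 1.194757 = 10.0360
paper pulp: 24.2 × (761.49/1075.16) = 24.2 × 0.708257 = 17.1398
Index = Σ wᵢ·(p₁ᵢ/p₀ᵢ) = 15.6289 + 18.0554 + 15.3292 + 21.8938 + 10.0360 + 17.1398 = 98.0831

98.08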